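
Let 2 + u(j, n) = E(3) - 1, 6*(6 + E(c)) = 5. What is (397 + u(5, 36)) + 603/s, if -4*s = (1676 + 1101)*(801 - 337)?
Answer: 375765169/966396 ≈ 388.83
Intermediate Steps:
E(c) = -31/6 (E(c) = -6 + (⅙)*5 = -6 + ⅚ = -31/6)
u(j, n) = -49/6 (u(j, n) = -2 + (-31/6 - 1) = -2 - 37/6 = -49/6)
s = -322132 (s = -(1676 + 1101)*(801 - 337)/4 = -2777*464/4 = -¼*1288528 = -322132)
(397 + u(5, 36)) + 603/s = (397 - 49/6) + 603/(-322132) = 2333/6 + 603*(-1/322132) = 2333/6 - 603/322132 = 375765169/966396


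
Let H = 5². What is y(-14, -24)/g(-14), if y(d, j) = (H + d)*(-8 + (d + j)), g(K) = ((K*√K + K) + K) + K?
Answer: 33/7 - 11*I*√14/7 ≈ 4.7143 - 5.8797*I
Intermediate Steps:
H = 25
g(K) = K^(3/2) + 3*K (g(K) = ((K^(3/2) + K) + K) + K = ((K + K^(3/2)) + K) + K = (K^(3/2) + 2*K) + K = K^(3/2) + 3*K)
y(d, j) = (25 + d)*(-8 + d + j) (y(d, j) = (25 + d)*(-8 + (d + j)) = (25 + d)*(-8 + d + j))
y(-14, -24)/g(-14) = (-200 + (-14)² + 17*(-14) + 25*(-24) - 14*(-24))/((-14)^(3/2) + 3*(-14)) = (-200 + 196 - 238 - 600 + 336)/(-14*I*√14 - 42) = -506/(-42 - 14*I*√14)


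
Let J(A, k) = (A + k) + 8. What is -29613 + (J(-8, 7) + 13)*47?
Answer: -28673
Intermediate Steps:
J(A, k) = 8 + A + k
-29613 + (J(-8, 7) + 13)*47 = -29613 + ((8 - 8 + 7) + 13)*47 = -29613 + (7 + 13)*47 = -29613 + 20*47 = -29613 + 940 = -28673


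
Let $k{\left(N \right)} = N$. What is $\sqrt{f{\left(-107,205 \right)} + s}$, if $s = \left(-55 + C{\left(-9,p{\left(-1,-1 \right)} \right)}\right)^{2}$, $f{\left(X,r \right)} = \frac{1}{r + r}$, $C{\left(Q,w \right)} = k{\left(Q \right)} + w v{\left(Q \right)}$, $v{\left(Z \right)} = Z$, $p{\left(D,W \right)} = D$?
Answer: $\frac{\sqrt{508502910}}{410} \approx 55.0$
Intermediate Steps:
$C{\left(Q,w \right)} = Q + Q w$ ($C{\left(Q,w \right)} = Q + w Q = Q + Q w$)
$f{\left(X,r \right)} = \frac{1}{2 r}$
$s = 3025$ ($s = \left(-55 - 9 \left(1 - 1\right)\right)^{2} = \left(-55 - 0\right)^{2} = \left(-55 + 0\right)^{2} = \left(-55\right)^{2} = 3025$)
$\sqrt{f{\left(-107,205 \right)} + s} = \sqrt{\frac{1}{2 \cdot 205} + 3025} = \sqrt{\frac{1}{2} \cdot \frac{1}{205} + 3025} = \sqrt{\frac{1}{410} + 3025} = \sqrt{\frac{1240251}{410}} = \frac{\sqrt{508502910}}{410}$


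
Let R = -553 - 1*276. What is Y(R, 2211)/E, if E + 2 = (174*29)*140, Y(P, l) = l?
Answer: 2211/706438 ≈ 0.0031298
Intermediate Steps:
R = -829 (R = -553 - 276 = -829)
E = 706438 (E = -2 + (174*29)*140 = -2 + 5046*140 = -2 + 706440 = 706438)
Y(R, 2211)/E = 2211/706438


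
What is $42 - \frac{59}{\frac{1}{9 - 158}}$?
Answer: $8833$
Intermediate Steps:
$42 - \frac{59}{\frac{1}{9 - 158}} = 42 - \frac{59}{\frac{1}{-149}} = 42 - \frac{59}{- \frac{1}{149}} = 42 - -8791 = 42 + 8791 = 8833$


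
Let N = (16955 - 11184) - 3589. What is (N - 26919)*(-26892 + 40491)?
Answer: -336398463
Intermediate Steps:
N = 2182 (N = 5771 - 3589 = 2182)
(N - 26919)*(-26892 + 40491) = (2182 - 26919)*(-26892 + 40491) = -24737*13599 = -336398463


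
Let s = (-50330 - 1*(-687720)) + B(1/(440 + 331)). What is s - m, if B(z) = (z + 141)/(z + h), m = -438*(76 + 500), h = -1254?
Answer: 860169941062/966833 ≈ 8.8968e+5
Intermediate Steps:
m = -252288 (m = -438*576 = -252288)
B(z) = (141 + z)/(-1254 + z) (B(z) = (z + 141)/(z - 1254) = (141 + z)/(-1254 + z))
s = 616249577158/966833 (s = (-50330 - 1*(-687720)) + (141 + 1/(440 + 331))/(-1254 + 1/(440 + 331)) = (-50330 + 687720) + (141 + 1/771)/(-1254 + 1/771) = 637390 + (141 + 1/771)/(-1254 + 1/771) = 637390 + (108712/771)/(-966833/771) = 637390 - 771/966833*108712/771 = 637390 - 108712/966833 = 616249577158/966833 ≈ 6.3739e+5)
s - m = 616249577158/966833 - 1*(-252288) = 616249577158/966833 + 252288 = 860169941062/966833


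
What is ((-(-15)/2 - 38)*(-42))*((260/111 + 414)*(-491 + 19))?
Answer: -9314154416/37 ≈ -2.5173e+8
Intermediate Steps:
((-(-15)/2 - 38)*(-42))*((260/111 + 414)*(-491 + 19)) = ((-(-15)/2 - 38)*(-42))*((260*(1/111) + 414)*(-472)) = ((-5*(-3/2) - 38)*(-42))*((260/111 + 414)*(-472)) = ((15/2 - 38)*(-42))*((46214/111)*(-472)) = -61/2*(-42)*(-21813008/111) = 1281*(-21813008/111) = -9314154416/37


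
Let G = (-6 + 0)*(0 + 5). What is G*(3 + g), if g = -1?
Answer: -60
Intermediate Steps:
G = -30 (G = -6*5 = -30)
G*(3 + g) = -30*(3 - 1) = -30*2 = -60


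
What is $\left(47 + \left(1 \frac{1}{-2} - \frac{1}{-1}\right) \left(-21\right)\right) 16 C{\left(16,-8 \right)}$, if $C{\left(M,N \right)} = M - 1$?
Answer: $8760$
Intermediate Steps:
$C{\left(M,N \right)} = -1 + M$
$\left(47 + \left(1 \frac{1}{-2} - \frac{1}{-1}\right) \left(-21\right)\right) 16 C{\left(16,-8 \right)} = \left(47 + \left(1 \frac{1}{-2} - \frac{1}{-1}\right) \left(-21\right)\right) 16 \left(-1 + 16\right) = \left(47 + \left(1 \left(- \frac{1}{2}\right) - -1\right) \left(-21\right)\right) 16 \cdot 15 = \left(47 + \left(- \frac{1}{2} + 1\right) \left(-21\right)\right) 16 \cdot 15 = \left(47 + \frac{1}{2} \left(-21\right)\right) 16 \cdot 15 = \left(47 - \frac{21}{2}\right) 16 \cdot 15 = \frac{73}{2} \cdot 16 \cdot 15 = 584 \cdot 15 = 8760$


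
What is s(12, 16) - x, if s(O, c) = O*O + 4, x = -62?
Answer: 210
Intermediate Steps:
s(O, c) = 4 + O² (s(O, c) = O² + 4 = 4 + O²)
s(12, 16) - x = (4 + 12²) - 1*(-62) = (4 + 144) + 62 = 148 + 62 = 210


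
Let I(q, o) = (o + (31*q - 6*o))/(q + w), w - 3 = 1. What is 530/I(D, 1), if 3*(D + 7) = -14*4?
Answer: 17225/1201 ≈ 14.342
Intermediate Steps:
w = 4 (w = 3 + 1 = 4)
D = -77/3 (D = -7 + (-14*4)/3 = -7 + (⅓)*(-56) = -7 - 56/3 = -77/3 ≈ -25.667)
I(q, o) = (-5*o + 31*q)/(4 + q) (I(q, o) = (o + (31*q - 6*o))/(q + 4) = (o + (-6*o + 31*q))/(4 + q) = (-5*o + 31*q)/(4 + q))
530/I(D, 1) = 530/(((-5*1 + 31*(-77/3))/(4 - 77/3))) = 530/(((-5 - 2387/3)/(-65/3))) = 530/((-3/65*(-2402/3))) = 530/(2402/65) = 530*(65/2402) = 17225/1201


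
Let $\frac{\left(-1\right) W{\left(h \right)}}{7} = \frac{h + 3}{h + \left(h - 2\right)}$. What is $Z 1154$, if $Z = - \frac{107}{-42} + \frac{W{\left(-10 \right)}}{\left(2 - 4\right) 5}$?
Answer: $\frac{7385023}{2310} \approx 3197.0$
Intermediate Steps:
$W{\left(h \right)} = - \frac{7 \left(3 + h\right)}{-2 + 2 h}$ ($W{\left(h \right)} = - 7 \frac{h + 3}{h + \left(h - 2\right)} = - 7 \frac{3 + h}{h + \left(-2 + h\right)} = - 7 \frac{3 + h}{-2 + 2 h} = - \frac{7 \left(3 + h\right)}{-2 + 2 h}$)
$Z = \frac{12799}{4620}$ ($Z = - \frac{107}{-42} + \frac{\frac{7}{2} \frac{1}{-1 - 10} \left(-3 - -10\right)}{\left(2 - 4\right) 5} = \left(-107\right) \left(- \frac{1}{42}\right) + \frac{\frac{7}{2} \frac{1}{-11} \left(-3 + 10\right)}{\left(-2\right) 5} = \frac{107}{42} + \frac{\frac{7}{2} \left(- \frac{1}{11}\right) 7}{-10} = \frac{107}{42} - - \frac{49}{220} = \frac{107}{42} + \frac{49}{220} = \frac{12799}{4620} \approx 2.7703$)
$Z 1154 = \frac{12799}{4620} \cdot 1154 = \frac{7385023}{2310}$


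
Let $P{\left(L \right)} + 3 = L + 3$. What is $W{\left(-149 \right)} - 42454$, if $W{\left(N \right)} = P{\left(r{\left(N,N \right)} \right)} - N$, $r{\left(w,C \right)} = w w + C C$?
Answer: $2097$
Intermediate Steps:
$r{\left(w,C \right)} = C^{2} + w^{2}$ ($r{\left(w,C \right)} = w^{2} + C^{2} = C^{2} + w^{2}$)
$P{\left(L \right)} = L$ ($P{\left(L \right)} = -3 + \left(L + 3\right) = -3 + \left(3 + L\right) = L$)
$W{\left(N \right)} = - N + 2 N^{2}$ ($W{\left(N \right)} = \left(N^{2} + N^{2}\right) - N = 2 N^{2} - N = - N + 2 N^{2}$)
$W{\left(-149 \right)} - 42454 = - 149 \left(-1 + 2 \left(-149\right)\right) - 42454 = - 149 \left(-1 - 298\right) - 42454 = \left(-149\right) \left(-299\right) - 42454 = 44551 - 42454 = 2097$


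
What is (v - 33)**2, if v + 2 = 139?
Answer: 10816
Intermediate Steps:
v = 137 (v = -2 + 139 = 137)
(v - 33)**2 = (137 - 33)**2 = 104**2 = 10816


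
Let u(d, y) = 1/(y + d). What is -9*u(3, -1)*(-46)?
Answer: 207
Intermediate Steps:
u(d, y) = 1/(d + y)
-9*u(3, -1)*(-46) = -9/(3 - 1)*(-46) = -9/2*(-46) = 207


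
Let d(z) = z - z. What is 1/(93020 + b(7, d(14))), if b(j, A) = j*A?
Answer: 1/93020 ≈ 1.0750e-5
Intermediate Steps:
d(z) = 0
b(j, A) = A*j
1/(93020 + b(7, d(14))) = 1/(93020 + 0*7) = 1/(93020 + 0) = 1/93020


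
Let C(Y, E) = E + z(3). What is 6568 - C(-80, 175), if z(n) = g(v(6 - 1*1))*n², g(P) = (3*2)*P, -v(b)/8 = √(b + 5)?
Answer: 6393 + 432*√10 ≈ 7759.1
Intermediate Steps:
v(b) = -8*√(5 + b) (v(b) = -8*√(b + 5) = -8*√(5 + b))
g(P) = 6*P
z(n) = -48*√10*n² (z(n) = (6*(-8*√(5 + (6 - 1*1))))*n² = (6*(-8*√(5 + (6 - 1))))*n² = (6*(-8*√(5 + 5)))*n² = (6*(-8*√10))*n² = (-48*√10)*n² = -48*√10*n²)
C(Y, E) = E - 432*√10 (C(Y, E) = E - 48*√10*3² = E - 48*√10*9 = E - 432*√10)
6568 - C(-80, 175) = 6568 - (175 - 432*√10) = 6568 + (-175 + 432*√10) = 6393 + 432*√10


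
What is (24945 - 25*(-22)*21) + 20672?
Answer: 57167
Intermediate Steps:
(24945 - 25*(-22)*21) + 20672 = (24945 + 550*21) + 20672 = (24945 + 11550) + 20672 = 36495 + 20672 = 57167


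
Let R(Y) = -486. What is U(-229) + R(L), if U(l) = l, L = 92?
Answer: -715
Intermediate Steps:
U(-229) + R(L) = -229 - 486 = -715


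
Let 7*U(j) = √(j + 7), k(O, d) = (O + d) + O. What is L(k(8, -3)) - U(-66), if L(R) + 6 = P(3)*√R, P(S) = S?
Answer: -6 + 3*√13 - I*√59/7 ≈ 4.8167 - 1.0973*I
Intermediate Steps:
k(O, d) = d + 2*O
L(R) = -6 + 3*√R
U(j) = √(7 + j)/7 (U(j) = √(j + 7)/7 = √(7 + j)/7)
L(k(8, -3)) - U(-66) = (-6 + 3*√(-3 + 2*8)) - √(7 - 66)/7 = (-6 + 3*√(-3 + 16)) - √(-59)/7 = (-6 + 3*√13) - I*√59/7 = -6 + 3*√13 - I*√59/7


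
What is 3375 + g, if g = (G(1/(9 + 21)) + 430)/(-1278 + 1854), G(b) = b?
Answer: 58332901/17280 ≈ 3375.7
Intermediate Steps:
g = 12901/17280 (g = (1/(9 + 21) + 430)/(-1278 + 1854) = (1/30 + 430)/576 = (1/30 + 430)*(1/576) = (12901/30)*(1/576) = 12901/17280 ≈ 0.74659)
3375 + g = 3375 + 12901/17280 = 58332901/17280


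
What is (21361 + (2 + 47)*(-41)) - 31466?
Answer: -12114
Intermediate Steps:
(21361 + (2 + 47)*(-41)) - 31466 = (21361 + 49*(-41)) - 31466 = (21361 - 2009) - 31466 = 19352 - 31466 = -12114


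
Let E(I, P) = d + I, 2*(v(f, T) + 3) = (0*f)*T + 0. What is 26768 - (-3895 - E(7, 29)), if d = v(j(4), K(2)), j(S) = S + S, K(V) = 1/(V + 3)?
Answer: 30667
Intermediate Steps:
K(V) = 1/(3 + V)
j(S) = 2*S
v(f, T) = -3 (v(f, T) = -3 + ((0*f)*T + 0)/2 = -3 + (0*T + 0)/2 = -3 + (0 + 0)/2 = -3 + (½)*0 = -3 + 0 = -3)
d = -3
E(I, P) = -3 + I
26768 - (-3895 - E(7, 29)) = 26768 - (-3895 - (-3 + 7)) = 26768 - (-3895 - 1*4) = 26768 - (-3895 - 4) = 26768 - 1*(-3899) = 26768 + 3899 = 30667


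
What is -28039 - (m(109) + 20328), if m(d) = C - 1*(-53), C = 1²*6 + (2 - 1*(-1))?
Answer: -48429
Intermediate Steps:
C = 9 (C = 1*6 + (2 + 1) = 6 + 3 = 9)
m(d) = 62 (m(d) = 9 - 1*(-53) = 9 + 53 = 62)
-28039 - (m(109) + 20328) = -28039 - (62 + 20328) = -28039 - 1*20390 = -28039 - 20390 = -48429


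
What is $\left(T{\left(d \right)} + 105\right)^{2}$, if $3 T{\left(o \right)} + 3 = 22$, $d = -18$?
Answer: $\frac{111556}{9} \approx 12395.0$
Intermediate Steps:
$T{\left(o \right)} = \frac{19}{3}$ ($T{\left(o \right)} = -1 + \frac{1}{3} \cdot 22 = -1 + \frac{22}{3} = \frac{19}{3}$)
$\left(T{\left(d \right)} + 105\right)^{2} = \left(\frac{19}{3} + 105\right)^{2} = \left(\frac{334}{3}\right)^{2} = \frac{111556}{9}$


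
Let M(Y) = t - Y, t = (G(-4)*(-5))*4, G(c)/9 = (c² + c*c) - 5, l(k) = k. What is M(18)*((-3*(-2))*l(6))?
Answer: -175608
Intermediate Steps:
G(c) = -45 + 18*c² (G(c) = 9*((c² + c*c) - 5) = 9*((c² + c²) - 5) = 9*(2*c² - 5) = 9*(-5 + 2*c²) = -45 + 18*c²)
t = -4860 (t = ((-45 + 18*(-4)²)*(-5))*4 = ((-45 + 18*16)*(-5))*4 = ((-45 + 288)*(-5))*4 = (243*(-5))*4 = -1215*4 = -4860)
M(Y) = -4860 - Y
M(18)*((-3*(-2))*l(6)) = (-4860 - 1*18)*(-3*(-2)*6) = (-4860 - 18)*(6*6) = -4878*36 = -175608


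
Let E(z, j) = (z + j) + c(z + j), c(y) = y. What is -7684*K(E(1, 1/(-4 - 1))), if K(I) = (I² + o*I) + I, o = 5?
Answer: -2335936/25 ≈ -93438.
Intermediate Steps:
E(z, j) = 2*j + 2*z (E(z, j) = (z + j) + (z + j) = (j + z) + (j + z) = 2*j + 2*z)
K(I) = I² + 6*I (K(I) = (I² + 5*I) + I = I² + 6*I)
-7684*K(E(1, 1/(-4 - 1))) = -7684*(2/(-4 - 1) + 2*1)*(6 + (2/(-4 - 1) + 2*1)) = -7684*(2/(-5) + 2)*(6 + (2/(-5) + 2)) = -7684*(2*(-⅕) + 2)*(6 + (2*(-⅕) + 2)) = -7684*(-⅖ + 2)*(6 + (-⅖ + 2)) = -61472*(6 + 8/5)/5 = -61472*38/(5*5) = -7684*304/25 = -2335936/25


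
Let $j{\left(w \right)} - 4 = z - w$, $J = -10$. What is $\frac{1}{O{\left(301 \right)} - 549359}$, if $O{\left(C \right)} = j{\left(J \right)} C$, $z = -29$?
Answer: $- \frac{1}{553874} \approx -1.8055 \cdot 10^{-6}$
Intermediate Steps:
$j{\left(w \right)} = -25 - w$ ($j{\left(w \right)} = 4 - \left(29 + w\right) = -25 - w$)
$O{\left(C \right)} = - 15 C$ ($O{\left(C \right)} = \left(-25 - -10\right) C = \left(-25 + 10\right) C = - 15 C$)
$\frac{1}{O{\left(301 \right)} - 549359} = \frac{1}{\left(-15\right) 301 - 549359} = \frac{1}{-4515 - 549359} = \frac{1}{-553874} = - \frac{1}{553874}$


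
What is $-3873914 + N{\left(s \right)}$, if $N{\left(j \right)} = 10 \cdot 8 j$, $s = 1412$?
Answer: $-3760954$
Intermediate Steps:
$N{\left(j \right)} = 80 j$
$-3873914 + N{\left(s \right)} = -3873914 + 80 \cdot 1412 = -3873914 + 112960 = -3760954$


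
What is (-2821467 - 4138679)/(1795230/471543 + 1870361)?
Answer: -1094002708426/293985810751 ≈ -3.7213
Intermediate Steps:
(-2821467 - 4138679)/(1795230/471543 + 1870361) = -6960146/(1795230*(1/471543) + 1870361) = -6960146/(598410/157181 + 1870361) = -6960146/293985810751/157181 = -6960146*157181/293985810751 = -1094002708426/293985810751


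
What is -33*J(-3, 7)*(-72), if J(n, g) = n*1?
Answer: -7128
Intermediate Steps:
J(n, g) = n
-33*J(-3, 7)*(-72) = -33*(-3)*(-72) = 99*(-72) = -7128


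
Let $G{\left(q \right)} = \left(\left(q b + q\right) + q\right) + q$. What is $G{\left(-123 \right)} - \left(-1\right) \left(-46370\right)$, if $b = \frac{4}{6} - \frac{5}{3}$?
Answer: $-46616$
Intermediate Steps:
$b = -1$ ($b = 4 \cdot \frac{1}{6} - \frac{5}{3} = \frac{2}{3} - \frac{5}{3} = -1$)
$G{\left(q \right)} = 2 q$ ($G{\left(q \right)} = \left(\left(q \left(-1\right) + q\right) + q\right) + q = \left(\left(- q + q\right) + q\right) + q = \left(0 + q\right) + q = q + q = 2 q$)
$G{\left(-123 \right)} - \left(-1\right) \left(-46370\right) = 2 \left(-123\right) - \left(-1\right) \left(-46370\right) = -246 - 46370 = -46616$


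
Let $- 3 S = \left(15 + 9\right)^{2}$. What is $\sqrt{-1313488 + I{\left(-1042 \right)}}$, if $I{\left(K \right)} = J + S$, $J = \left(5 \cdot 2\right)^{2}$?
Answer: $2 i \sqrt{328395} \approx 1146.1 i$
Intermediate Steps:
$J = 100$ ($J = 10^{2} = 100$)
$S = -192$ ($S = - \frac{\left(15 + 9\right)^{2}}{3} = - \frac{24^{2}}{3} = \left(- \frac{1}{3}\right) 576 = -192$)
$I{\left(K \right)} = -92$ ($I{\left(K \right)} = 100 - 192 = -92$)
$\sqrt{-1313488 + I{\left(-1042 \right)}} = \sqrt{-1313488 - 92} = \sqrt{-1313580} = 2 i \sqrt{328395}$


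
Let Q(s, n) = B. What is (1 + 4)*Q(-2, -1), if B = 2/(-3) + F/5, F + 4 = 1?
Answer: -19/3 ≈ -6.3333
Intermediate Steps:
F = -3 (F = -4 + 1 = -3)
B = -19/15 (B = 2/(-3) - 3/5 = 2*(-⅓) - 3*⅕ = -⅔ - ⅗ = -19/15 ≈ -1.2667)
Q(s, n) = -19/15
(1 + 4)*Q(-2, -1) = (1 + 4)*(-19/15) = 5*(-19/15) = -19/3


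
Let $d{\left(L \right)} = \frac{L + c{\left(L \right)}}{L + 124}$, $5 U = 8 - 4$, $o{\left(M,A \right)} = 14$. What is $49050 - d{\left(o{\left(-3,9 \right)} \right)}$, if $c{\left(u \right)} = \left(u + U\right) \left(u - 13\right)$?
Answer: $\frac{5640726}{115} \approx 49050.0$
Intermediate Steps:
$U = \frac{4}{5}$ ($U = \frac{8 - 4}{5} = \frac{1}{5} \cdot 4 = \frac{4}{5} \approx 0.8$)
$c{\left(u \right)} = \left(-13 + u\right) \left(\frac{4}{5} + u\right)$ ($c{\left(u \right)} = \left(u + \frac{4}{5}\right) \left(u - 13\right) = \left(\frac{4}{5} + u\right) \left(-13 + u\right) = \left(-13 + u\right) \left(\frac{4}{5} + u\right)$)
$d{\left(L \right)} = \frac{- \frac{52}{5} + L^{2} - \frac{56 L}{5}}{124 + L}$ ($d{\left(L \right)} = \frac{L - \left(\frac{52}{5} - L^{2} + \frac{61 L}{5}\right)}{L + 124} = \frac{- \frac{52}{5} + L^{2} - \frac{56 L}{5}}{124 + L}$)
$49050 - d{\left(o{\left(-3,9 \right)} \right)} = 49050 - \frac{-52 - 784 + 5 \cdot 14^{2}}{5 \left(124 + 14\right)} = 49050 - \frac{-52 - 784 + 5 \cdot 196}{5 \cdot 138} = 49050 - \frac{1}{5} \cdot \frac{1}{138} \left(-52 - 784 + 980\right) = 49050 - \frac{1}{5} \cdot \frac{1}{138} \cdot 144 = 49050 - \frac{24}{115} = \frac{5640726}{115}$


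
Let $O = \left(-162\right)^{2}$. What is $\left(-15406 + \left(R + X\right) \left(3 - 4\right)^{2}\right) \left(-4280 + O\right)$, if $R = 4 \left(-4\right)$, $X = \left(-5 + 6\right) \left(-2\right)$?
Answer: $-338772736$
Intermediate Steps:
$O = 26244$
$X = -2$ ($X = 1 \left(-2\right) = -2$)
$R = -16$
$\left(-15406 + \left(R + X\right) \left(3 - 4\right)^{2}\right) \left(-4280 + O\right) = \left(-15406 + \left(-16 - 2\right) \left(3 - 4\right)^{2}\right) \left(-4280 + 26244\right) = \left(-15406 - 18 \left(-1\right)^{2}\right) 21964 = \left(-15406 - 18\right) 21964 = \left(-15424\right) 21964 = -338772736$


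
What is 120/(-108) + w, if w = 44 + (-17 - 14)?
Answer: 107/9 ≈ 11.889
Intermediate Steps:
w = 13 (w = 44 - 31 = 13)
120/(-108) + w = 120/(-108) + 13 = -1/108*120 + 13 = -10/9 + 13 = 107/9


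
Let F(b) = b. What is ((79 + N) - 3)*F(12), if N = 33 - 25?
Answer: 1008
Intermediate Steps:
N = 8
((79 + N) - 3)*F(12) = ((79 + 8) - 3)*12 = (87 - 3)*12 = 84*12 = 1008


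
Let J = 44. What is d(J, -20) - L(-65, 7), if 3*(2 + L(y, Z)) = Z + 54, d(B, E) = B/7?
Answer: -253/21 ≈ -12.048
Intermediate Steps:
d(B, E) = B/7 (d(B, E) = B*(1/7) = B/7)
L(y, Z) = 16 + Z/3 (L(y, Z) = -2 + (Z + 54)/3 = -2 + (54 + Z)/3 = -2 + (18 + Z/3) = 16 + Z/3)
d(J, -20) - L(-65, 7) = (1/7)*44 - (16 + (1/3)*7) = 44/7 - (16 + 7/3) = 44/7 - 1*55/3 = 44/7 - 55/3 = -253/21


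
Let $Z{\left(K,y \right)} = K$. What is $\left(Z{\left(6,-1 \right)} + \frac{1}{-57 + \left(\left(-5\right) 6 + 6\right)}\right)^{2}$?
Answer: $\frac{235225}{6561} \approx 35.852$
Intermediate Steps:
$\left(Z{\left(6,-1 \right)} + \frac{1}{-57 + \left(\left(-5\right) 6 + 6\right)}\right)^{2} = \left(6 + \frac{1}{-57 + \left(\left(-5\right) 6 + 6\right)}\right)^{2} = \left(6 + \frac{1}{-57 + \left(-30 + 6\right)}\right)^{2} = \left(6 + \frac{1}{-57 - 24}\right)^{2} = \left(6 + \frac{1}{-81}\right)^{2} = \left(6 - \frac{1}{81}\right)^{2} = \left(\frac{485}{81}\right)^{2} = \frac{235225}{6561}$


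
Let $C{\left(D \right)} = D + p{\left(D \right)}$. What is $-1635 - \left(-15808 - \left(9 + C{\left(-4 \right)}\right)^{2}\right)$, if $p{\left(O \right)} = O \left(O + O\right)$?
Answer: $15542$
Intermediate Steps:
$p{\left(O \right)} = 2 O^{2}$ ($p{\left(O \right)} = O 2 O = 2 O^{2}$)
$C{\left(D \right)} = D + 2 D^{2}$
$-1635 - \left(-15808 - \left(9 + C{\left(-4 \right)}\right)^{2}\right) = -1635 - \left(-15808 - \left(9 - 4 \left(1 + 2 \left(-4\right)\right)\right)^{2}\right) = -1635 - \left(-15808 - \left(9 - 4 \left(1 - 8\right)\right)^{2}\right) = -1635 - \left(-15808 - \left(9 - -28\right)^{2}\right) = -1635 - \left(-15808 - \left(9 + 28\right)^{2}\right) = -1635 - \left(-15808 - 37^{2}\right) = -1635 - \left(-15808 - 1369\right) = -1635 - -17177 = -1635 + 17177 = 15542$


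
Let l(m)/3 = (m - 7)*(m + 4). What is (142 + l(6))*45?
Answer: 5040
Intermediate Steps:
l(m) = 3*(-7 + m)*(4 + m) (l(m) = 3*((m - 7)*(m + 4)) = 3*((-7 + m)*(4 + m)) = 3*(-7 + m)*(4 + m))
(142 + l(6))*45 = (142 + (-84 - 9*6 + 3*6²))*45 = (142 + (-84 - 54 + 3*36))*45 = (142 + (-84 - 54 + 108))*45 = (142 - 30)*45 = 112*45 = 5040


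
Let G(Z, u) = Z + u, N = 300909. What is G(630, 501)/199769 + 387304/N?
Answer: 77711660855/60112290021 ≈ 1.2928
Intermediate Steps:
G(630, 501)/199769 + 387304/N = (630 + 501)/199769 + 387304/300909 = 1131*(1/199769) + 387304*(1/300909) = 1131/199769 + 387304/300909 = 77711660855/60112290021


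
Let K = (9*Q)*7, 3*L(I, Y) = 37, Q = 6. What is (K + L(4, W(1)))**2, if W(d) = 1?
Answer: 1371241/9 ≈ 1.5236e+5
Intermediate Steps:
L(I, Y) = 37/3 (L(I, Y) = (1/3)*37 = 37/3)
K = 378 (K = (9*6)*7 = 54*7 = 378)
(K + L(4, W(1)))**2 = (378 + 37/3)**2 = (1171/3)**2 = 1371241/9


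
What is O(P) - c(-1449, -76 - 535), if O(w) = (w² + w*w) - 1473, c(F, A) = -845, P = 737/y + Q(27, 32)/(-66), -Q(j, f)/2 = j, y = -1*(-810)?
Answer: -24690795791/39694050 ≈ -622.03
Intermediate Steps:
y = 810
Q(j, f) = -2*j
P = 15397/8910 (P = 737/810 - 2*27/(-66) = 737*(1/810) - 54*(-1/66) = 737/810 + 9/11 = 15397/8910 ≈ 1.7281)
O(w) = -1473 + 2*w² (O(w) = (w² + w²) - 1473 = 2*w² - 1473 = -1473 + 2*w²)
O(P) - c(-1449, -76 - 535) = (-1473 + 2*(15397/8910)²) - 1*(-845) = (-1473 + 2*(237067609/79388100)) + 845 = (-1473 + 237067609/39694050) + 845 = -58232268041/39694050 + 845 = -24690795791/39694050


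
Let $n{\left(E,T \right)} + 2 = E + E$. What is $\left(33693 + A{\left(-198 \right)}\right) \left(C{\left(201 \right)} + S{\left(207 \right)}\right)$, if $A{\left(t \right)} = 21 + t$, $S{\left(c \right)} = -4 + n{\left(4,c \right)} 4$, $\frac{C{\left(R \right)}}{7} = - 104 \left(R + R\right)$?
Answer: $-9807988176$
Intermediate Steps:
$C{\left(R \right)} = - 1456 R$ ($C{\left(R \right)} = 7 \left(- 104 \left(R + R\right)\right) = 7 \left(- 104 \cdot 2 R\right) = 7 \left(- 208 R\right) = - 1456 R$)
$n{\left(E,T \right)} = -2 + 2 E$ ($n{\left(E,T \right)} = -2 + \left(E + E\right) = -2 + 2 E$)
$S{\left(c \right)} = 20$ ($S{\left(c \right)} = -4 + \left(-2 + 2 \cdot 4\right) 4 = -4 + \left(-2 + 8\right) 4 = -4 + 6 \cdot 4 = -4 + 24 = 20$)
$\left(33693 + A{\left(-198 \right)}\right) \left(C{\left(201 \right)} + S{\left(207 \right)}\right) = \left(33693 + \left(21 - 198\right)\right) \left(\left(-1456\right) 201 + 20\right) = \left(33693 - 177\right) \left(-292656 + 20\right) = 33516 \left(-292636\right) = -9807988176$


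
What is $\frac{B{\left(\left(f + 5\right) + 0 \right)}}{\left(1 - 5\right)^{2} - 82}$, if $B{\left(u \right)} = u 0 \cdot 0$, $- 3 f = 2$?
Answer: $0$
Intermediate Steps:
$f = - \frac{2}{3}$ ($f = \left(- \frac{1}{3}\right) 2 = - \frac{2}{3} \approx -0.66667$)
$B{\left(u \right)} = 0$ ($B{\left(u \right)} = 0 \cdot 0 = 0$)
$\frac{B{\left(\left(f + 5\right) + 0 \right)}}{\left(1 - 5\right)^{2} - 82} = \frac{0}{\left(1 - 5\right)^{2} - 82} = \frac{0}{\left(-4\right)^{2} - 82} = \frac{0}{16 - 82} = \frac{0}{-66} = 0 \left(- \frac{1}{66}\right) = 0$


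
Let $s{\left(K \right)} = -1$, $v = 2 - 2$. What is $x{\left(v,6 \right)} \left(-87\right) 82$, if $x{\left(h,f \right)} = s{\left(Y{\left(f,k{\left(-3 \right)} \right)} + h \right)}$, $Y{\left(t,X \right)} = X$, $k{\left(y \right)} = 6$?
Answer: $7134$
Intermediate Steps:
$v = 0$ ($v = 2 + \left(-5 + 3\right) = 2 - 2 = 0$)
$x{\left(h,f \right)} = -1$
$x{\left(v,6 \right)} \left(-87\right) 82 = \left(-1\right) \left(-87\right) 82 = 87 \cdot 82 = 7134$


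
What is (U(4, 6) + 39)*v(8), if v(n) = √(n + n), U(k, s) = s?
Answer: 180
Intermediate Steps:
v(n) = √2*√n (v(n) = √(2*n) = √2*√n)
(U(4, 6) + 39)*v(8) = (6 + 39)*(√2*√8) = 45*(√2*(2*√2)) = 45*4 = 180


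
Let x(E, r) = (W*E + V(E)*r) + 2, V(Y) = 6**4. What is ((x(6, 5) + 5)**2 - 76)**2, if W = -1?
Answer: 1764275950791225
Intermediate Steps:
V(Y) = 1296
x(E, r) = 2 - E + 1296*r (x(E, r) = (-E + 1296*r) + 2 = 2 - E + 1296*r)
((x(6, 5) + 5)**2 - 76)**2 = (((2 - 1*6 + 1296*5) + 5)**2 - 76)**2 = (((2 - 6 + 6480) + 5)**2 - 76)**2 = ((6476 + 5)**2 - 76)**2 = (6481**2 - 76)**2 = (42003361 - 76)**2 = 42003285**2 = 1764275950791225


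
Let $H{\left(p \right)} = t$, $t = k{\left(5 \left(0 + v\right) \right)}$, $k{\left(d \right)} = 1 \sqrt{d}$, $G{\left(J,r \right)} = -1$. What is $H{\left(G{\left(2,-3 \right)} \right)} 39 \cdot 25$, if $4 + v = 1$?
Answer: $975 i \sqrt{15} \approx 3776.2 i$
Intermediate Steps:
$v = -3$ ($v = -4 + 1 = -3$)
$k{\left(d \right)} = \sqrt{d}$
$t = i \sqrt{15}$ ($t = \sqrt{5 \left(0 - 3\right)} = \sqrt{5 \left(-3\right)} = \sqrt{-15} = i \sqrt{15} \approx 3.873 i$)
$H{\left(p \right)} = i \sqrt{15}$
$H{\left(G{\left(2,-3 \right)} \right)} 39 \cdot 25 = i \sqrt{15} \cdot 39 \cdot 25 = 39 i \sqrt{15} \cdot 25 = 975 i \sqrt{15}$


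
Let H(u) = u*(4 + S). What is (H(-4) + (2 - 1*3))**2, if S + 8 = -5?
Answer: 1225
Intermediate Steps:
S = -13 (S = -8 - 5 = -13)
H(u) = -9*u (H(u) = u*(4 - 13) = u*(-9) = -9*u)
(H(-4) + (2 - 1*3))**2 = (-9*(-4) + (2 - 1*3))**2 = (36 + (2 - 3))**2 = (36 - 1)**2 = 35**2 = 1225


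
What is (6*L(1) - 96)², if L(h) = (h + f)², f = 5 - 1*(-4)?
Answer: 254016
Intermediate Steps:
f = 9 (f = 5 + 4 = 9)
L(h) = (9 + h)² (L(h) = (h + 9)² = (9 + h)²)
(6*L(1) - 96)² = (6*(9 + 1)² - 96)² = (6*10² - 96)² = (6*100 - 96)² = (600 - 96)² = 504² = 254016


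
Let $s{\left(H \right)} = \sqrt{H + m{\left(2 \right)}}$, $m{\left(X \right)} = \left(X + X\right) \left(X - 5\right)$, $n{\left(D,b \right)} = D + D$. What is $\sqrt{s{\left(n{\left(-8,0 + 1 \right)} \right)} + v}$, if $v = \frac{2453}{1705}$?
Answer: $\frac{\sqrt{34565 + 48050 i \sqrt{7}}}{155} \approx 1.8604 + 1.4221 i$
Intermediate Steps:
$n{\left(D,b \right)} = 2 D$
$m{\left(X \right)} = 2 X \left(-5 + X\right)$
$s{\left(H \right)} = \sqrt{-12 + H}$ ($s{\left(H \right)} = \sqrt{H + 2 \cdot 2 \left(-5 + 2\right)} = \sqrt{H + 2 \cdot 2 \left(-3\right)} = \sqrt{H - 12} = \sqrt{-12 + H}$)
$v = \frac{223}{155}$ ($v = 2453 \cdot \frac{1}{1705} = \frac{223}{155} \approx 1.4387$)
$\sqrt{s{\left(n{\left(-8,0 + 1 \right)} \right)} + v} = \sqrt{\sqrt{-12 + 2 \left(-8\right)} + \frac{223}{155}} = \sqrt{\sqrt{-12 - 16} + \frac{223}{155}} = \sqrt{\sqrt{-28} + \frac{223}{155}} = \sqrt{2 i \sqrt{7} + \frac{223}{155}} = \sqrt{\frac{223}{155} + 2 i \sqrt{7}}$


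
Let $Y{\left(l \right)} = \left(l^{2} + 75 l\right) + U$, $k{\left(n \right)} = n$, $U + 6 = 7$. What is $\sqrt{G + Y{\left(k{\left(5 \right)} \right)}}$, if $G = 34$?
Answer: $\sqrt{435} \approx 20.857$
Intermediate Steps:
$U = 1$ ($U = -6 + 7 = 1$)
$Y{\left(l \right)} = 1 + l^{2} + 75 l$ ($Y{\left(l \right)} = \left(l^{2} + 75 l\right) + 1 = 1 + l^{2} + 75 l$)
$\sqrt{G + Y{\left(k{\left(5 \right)} \right)}} = \sqrt{34 + \left(1 + 5^{2} + 75 \cdot 5\right)} = \sqrt{34 + \left(1 + 25 + 375\right)} = \sqrt{34 + 401} = \sqrt{435}$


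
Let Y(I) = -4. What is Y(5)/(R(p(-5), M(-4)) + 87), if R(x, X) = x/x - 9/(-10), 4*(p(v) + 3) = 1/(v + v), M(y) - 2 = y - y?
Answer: -40/889 ≈ -0.044994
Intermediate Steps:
M(y) = 2 (M(y) = 2 + (y - y) = 2 + 0 = 2)
p(v) = -3 + 1/(8*v) (p(v) = -3 + 1/(4*(v + v)) = -3 + 1/(4*((2*v))) = -3 + (1/(2*v))/4 = -3 + 1/(8*v))
R(x, X) = 19/10 (R(x, X) = 1 - 9*(-⅒) = 1 + 9/10 = 19/10)
Y(5)/(R(p(-5), M(-4)) + 87) = -4/(19/10 + 87) = -4/(889/10) = (10/889)*(-4) = -40/889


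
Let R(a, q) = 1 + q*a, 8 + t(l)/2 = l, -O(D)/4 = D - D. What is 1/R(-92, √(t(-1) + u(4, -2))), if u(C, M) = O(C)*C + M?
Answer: I/(I + 184*√5) ≈ 5.9073e-6 + 0.0024305*I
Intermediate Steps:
O(D) = 0 (O(D) = -4*(D - D) = -4*0 = 0)
t(l) = -16 + 2*l
u(C, M) = M (u(C, M) = 0*C + M = 0 + M = M)
R(a, q) = 1 + a*q
1/R(-92, √(t(-1) + u(4, -2))) = 1/(1 - 92*√((-16 + 2*(-1)) - 2)) = 1/(1 - 92*√((-16 - 2) - 2)) = 1/(1 - 92*√(-18 - 2)) = 1/(1 - 184*I*√5)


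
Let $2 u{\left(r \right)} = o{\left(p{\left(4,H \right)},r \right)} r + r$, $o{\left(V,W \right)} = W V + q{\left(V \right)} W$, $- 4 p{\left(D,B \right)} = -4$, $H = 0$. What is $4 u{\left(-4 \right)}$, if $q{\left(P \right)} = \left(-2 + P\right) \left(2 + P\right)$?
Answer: $-72$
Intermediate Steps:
$p{\left(D,B \right)} = 1$ ($p{\left(D,B \right)} = \left(- \frac{1}{4}\right) \left(-4\right) = 1$)
$o{\left(V,W \right)} = V W + W \left(-4 + V^{2}\right)$ ($o{\left(V,W \right)} = W V + \left(-4 + V^{2}\right) W = V W + W \left(-4 + V^{2}\right)$)
$u{\left(r \right)} = \frac{r}{2} - r^{2}$ ($u{\left(r \right)} = \frac{r \left(-4 + 1 + 1^{2}\right) r + r}{2} = \frac{r \left(-4 + 1 + 1\right) r + r}{2} = \frac{r \left(-2\right) r + r}{2} = \frac{- 2 r r + r}{2} = \frac{- 2 r^{2} + r}{2} = \frac{r - 2 r^{2}}{2} = \frac{r}{2} - r^{2}$)
$4 u{\left(-4 \right)} = 4 \left(- 4 \left(\frac{1}{2} - -4\right)\right) = 4 \left(- 4 \left(\frac{1}{2} + 4\right)\right) = 4 \left(\left(-4\right) \frac{9}{2}\right) = 4 \left(-18\right) = -72$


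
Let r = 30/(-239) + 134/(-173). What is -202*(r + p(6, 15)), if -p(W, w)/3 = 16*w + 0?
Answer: 6021025312/41347 ≈ 1.4562e+5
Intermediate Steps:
p(W, w) = -48*w (p(W, w) = -3*(16*w + 0) = -48*w)
r = -37216/41347 (r = 30*(-1/239) + 134*(-1/173) = -30/239 - 134/173 = -37216/41347 ≈ -0.90009)
-202*(r + p(6, 15)) = -202*(-37216/41347 - 48*15) = -202*(-37216/41347 - 720) = -202*(-29807056/41347) = 6021025312/41347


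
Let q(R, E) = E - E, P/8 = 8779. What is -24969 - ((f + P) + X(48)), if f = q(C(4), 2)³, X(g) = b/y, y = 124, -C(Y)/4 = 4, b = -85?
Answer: -11804839/124 ≈ -95200.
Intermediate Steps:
C(Y) = -16 (C(Y) = -4*4 = -16)
P = 70232 (P = 8*8779 = 70232)
q(R, E) = 0
X(g) = -85/124
f = 0 (f = 0³ = 0)
-24969 - ((f + P) + X(48)) = -24969 - ((0 + 70232) - 85/124) = -24969 - (70232 - 85/124) = -24969 - 1*8708683/124 = -24969 - 8708683/124 = -11804839/124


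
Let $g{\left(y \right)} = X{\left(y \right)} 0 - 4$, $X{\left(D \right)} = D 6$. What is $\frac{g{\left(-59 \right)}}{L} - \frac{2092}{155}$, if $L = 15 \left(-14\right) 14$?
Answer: $- \frac{307493}{22785} \approx -13.495$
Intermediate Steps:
$X{\left(D \right)} = 6 D$
$L = -2940$ ($L = \left(-210\right) 14 = -2940$)
$g{\left(y \right)} = -4$ ($g{\left(y \right)} = 6 y 0 - 4 = 0 - 4 = -4$)
$\frac{g{\left(-59 \right)}}{L} - \frac{2092}{155} = - \frac{4}{-2940} - \frac{2092}{155} = \left(-4\right) \left(- \frac{1}{2940}\right) - \frac{2092}{155} = \frac{1}{735} - \frac{2092}{155} = - \frac{307493}{22785}$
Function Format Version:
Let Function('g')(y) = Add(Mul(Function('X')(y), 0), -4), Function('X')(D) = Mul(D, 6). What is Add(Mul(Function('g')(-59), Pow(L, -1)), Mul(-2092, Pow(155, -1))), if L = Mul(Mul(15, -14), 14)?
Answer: Rational(-307493, 22785) ≈ -13.495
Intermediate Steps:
Function('X')(D) = Mul(6, D)
L = -2940 (L = Mul(-210, 14) = -2940)
Function('g')(y) = -4 (Function('g')(y) = Add(Mul(Mul(6, y), 0), -4) = Add(0, -4) = -4)
Add(Mul(Function('g')(-59), Pow(L, -1)), Mul(-2092, Pow(155, -1))) = Add(Mul(-4, Pow(-2940, -1)), Mul(-2092, Pow(155, -1))) = Add(Mul(-4, Rational(-1, 2940)), Mul(-2092, Rational(1, 155))) = Add(Rational(1, 735), Rational(-2092, 155)) = Rational(-307493, 22785)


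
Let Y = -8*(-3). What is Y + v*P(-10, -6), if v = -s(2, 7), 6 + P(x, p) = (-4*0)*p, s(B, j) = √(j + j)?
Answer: 24 + 6*√14 ≈ 46.450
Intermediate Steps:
s(B, j) = √2*√j (s(B, j) = √(2*j) = √2*√j)
P(x, p) = -6 (P(x, p) = -6 + (-4*0)*p = -6 + 0*p = -6 + 0 = -6)
v = -√14 (v = -√2*√7 = -√14 ≈ -3.7417)
Y = 24
Y + v*P(-10, -6) = 24 - √14*(-6) = 24 + 6*√14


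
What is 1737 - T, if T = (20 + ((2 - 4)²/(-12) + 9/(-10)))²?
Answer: 1246331/900 ≈ 1384.8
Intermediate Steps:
T = 316969/900 (T = (20 + ((-2)²*(-1/12) + 9*(-⅒)))² = (20 + (4*(-1/12) - 9/10))² = (20 + (-⅓ - 9/10))² = (20 - 37/30)² = (563/30)² = 316969/900 ≈ 352.19)
1737 - T = 1737 - 1*316969/900 = 1737 - 316969/900 = 1246331/900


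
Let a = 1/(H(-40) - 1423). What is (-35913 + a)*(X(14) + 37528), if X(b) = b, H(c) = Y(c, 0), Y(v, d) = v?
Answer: -1972483710240/1463 ≈ -1.3482e+9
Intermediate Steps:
H(c) = c
a = -1/1463 (a = 1/(-40 - 1423) = 1/(-1463) = -1/1463 ≈ -0.00068353)
(-35913 + a)*(X(14) + 37528) = (-35913 - 1/1463)*(14 + 37528) = -52540720/1463*37542 = -1972483710240/1463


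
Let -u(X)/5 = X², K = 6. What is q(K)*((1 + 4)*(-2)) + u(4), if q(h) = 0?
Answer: -80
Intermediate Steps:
u(X) = -5*X²
q(K)*((1 + 4)*(-2)) + u(4) = 0*((1 + 4)*(-2)) - 5*4² = 0*(5*(-2)) - 5*16 = 0*(-10) - 80 = 0 - 80 = -80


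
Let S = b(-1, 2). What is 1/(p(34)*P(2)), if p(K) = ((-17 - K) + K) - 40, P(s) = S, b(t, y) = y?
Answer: -1/114 ≈ -0.0087719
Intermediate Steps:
S = 2
P(s) = 2
p(K) = -57 (p(K) = -17 - 40 = -57)
1/(p(34)*P(2)) = 1/(-57*2) = 1/(-114) = -1/114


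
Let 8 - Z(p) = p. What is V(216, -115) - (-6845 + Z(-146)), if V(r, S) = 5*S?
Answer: 6116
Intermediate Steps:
Z(p) = 8 - p
V(216, -115) - (-6845 + Z(-146)) = 5*(-115) - (-6845 + (8 - 1*(-146))) = -575 - (-6845 + (8 + 146)) = -575 - (-6845 + 154) = -575 - 1*(-6691) = -575 + 6691 = 6116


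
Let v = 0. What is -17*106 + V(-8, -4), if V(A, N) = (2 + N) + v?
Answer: -1804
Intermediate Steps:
V(A, N) = 2 + N (V(A, N) = (2 + N) + 0 = 2 + N)
-17*106 + V(-8, -4) = -17*106 + (2 - 4) = -1802 - 2 = -1804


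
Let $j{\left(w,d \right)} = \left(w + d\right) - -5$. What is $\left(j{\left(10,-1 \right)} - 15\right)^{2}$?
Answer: $1$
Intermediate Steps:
$j{\left(w,d \right)} = 5 + d + w$ ($j{\left(w,d \right)} = \left(d + w\right) + \left(-1 + 6\right) = \left(d + w\right) + 5 = 5 + d + w$)
$\left(j{\left(10,-1 \right)} - 15\right)^{2} = \left(\left(5 - 1 + 10\right) - 15\right)^{2} = \left(14 - 15\right)^{2} = \left(-1\right)^{2} = 1$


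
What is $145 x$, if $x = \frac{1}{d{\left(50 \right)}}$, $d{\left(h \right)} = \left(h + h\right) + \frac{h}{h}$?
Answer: $\frac{145}{101} \approx 1.4356$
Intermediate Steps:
$d{\left(h \right)} = 1 + 2 h$ ($d{\left(h \right)} = 2 h + 1 = 1 + 2 h$)
$x = \frac{1}{101}$ ($x = \frac{1}{1 + 2 \cdot 50} = \frac{1}{1 + 100} = \frac{1}{101} \approx 0.009901$)
$145 x = 145 \cdot \frac{1}{101} = \frac{145}{101}$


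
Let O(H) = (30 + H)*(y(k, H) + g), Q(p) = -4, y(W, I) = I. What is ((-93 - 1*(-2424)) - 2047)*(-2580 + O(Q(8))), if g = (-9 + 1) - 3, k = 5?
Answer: -843480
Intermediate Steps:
g = -11 (g = -8 - 3 = -11)
O(H) = (-11 + H)*(30 + H) (O(H) = (30 + H)*(H - 11) = (30 + H)*(-11 + H) = (-11 + H)*(30 + H))
((-93 - 1*(-2424)) - 2047)*(-2580 + O(Q(8))) = ((-93 - 1*(-2424)) - 2047)*(-2580 + (-330 + (-4)² + 19*(-4))) = ((-93 + 2424) - 2047)*(-2580 + (-330 + 16 - 76)) = (2331 - 2047)*(-2580 - 390) = 284*(-2970) = -843480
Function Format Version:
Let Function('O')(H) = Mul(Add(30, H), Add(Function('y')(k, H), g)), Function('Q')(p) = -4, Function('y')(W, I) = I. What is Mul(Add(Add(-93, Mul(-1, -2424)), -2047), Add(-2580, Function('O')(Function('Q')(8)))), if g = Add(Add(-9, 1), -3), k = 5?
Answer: -843480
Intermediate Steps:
g = -11 (g = Add(-8, -3) = -11)
Function('O')(H) = Mul(Add(-11, H), Add(30, H)) (Function('O')(H) = Mul(Add(30, H), Add(H, -11)) = Mul(Add(30, H), Add(-11, H)) = Mul(Add(-11, H), Add(30, H)))
Mul(Add(Add(-93, Mul(-1, -2424)), -2047), Add(-2580, Function('O')(Function('Q')(8)))) = Mul(Add(Add(-93, Mul(-1, -2424)), -2047), Add(-2580, Add(-330, Pow(-4, 2), Mul(19, -4)))) = Mul(Add(Add(-93, 2424), -2047), Add(-2580, Add(-330, 16, -76))) = Mul(Add(2331, -2047), Add(-2580, -390)) = Mul(284, -2970) = -843480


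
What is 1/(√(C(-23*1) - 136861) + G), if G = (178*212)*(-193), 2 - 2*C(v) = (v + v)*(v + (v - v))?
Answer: -7283048/53042788307693 - I*√137389/53042788307693 ≈ -1.3731e-7 - 6.9879e-12*I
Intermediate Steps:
C(v) = 1 - v² (C(v) = 1 - (v + v)*(v + (v - v))/2 = 1 - 2*v*(v + 0)/2 = 1 - 2*v*v/2 = 1 - v²)
G = -7283048 (G = 37736*(-193) = -7283048)
1/(√(C(-23*1) - 136861) + G) = 1/(√((1 - (-23*1)²) - 136861) - 7283048) = 1/(√((1 - 1*(-23)²) - 136861) - 7283048) = 1/(√((1 - 1*529) - 136861) - 7283048) = 1/(√((1 - 529) - 136861) - 7283048) = 1/(√(-528 - 136861) - 7283048) = 1/(√(-137389) - 7283048) = 1/(I*√137389 - 7283048) = 1/(-7283048 + I*√137389)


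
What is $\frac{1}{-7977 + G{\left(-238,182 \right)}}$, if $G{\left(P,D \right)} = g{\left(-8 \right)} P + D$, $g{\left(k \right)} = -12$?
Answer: $- \frac{1}{4939} \approx -0.00020247$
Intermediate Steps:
$G{\left(P,D \right)} = D - 12 P$ ($G{\left(P,D \right)} = - 12 P + D = D - 12 P$)
$\frac{1}{-7977 + G{\left(-238,182 \right)}} = \frac{1}{-7977 + \left(182 - -2856\right)} = \frac{1}{-7977 + \left(182 + 2856\right)} = \frac{1}{-7977 + 3038} = \frac{1}{-4939} = - \frac{1}{4939}$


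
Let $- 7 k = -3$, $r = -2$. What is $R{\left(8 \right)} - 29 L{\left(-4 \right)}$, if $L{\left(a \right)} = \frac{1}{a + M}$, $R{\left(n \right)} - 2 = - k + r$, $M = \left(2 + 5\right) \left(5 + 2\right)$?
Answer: $- \frac{338}{315} \approx -1.073$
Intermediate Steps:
$k = \frac{3}{7}$ ($k = \left(- \frac{1}{7}\right) \left(-3\right) = \frac{3}{7} \approx 0.42857$)
$M = 49$ ($M = 7 \cdot 7 = 49$)
$R{\left(n \right)} = - \frac{3}{7}$ ($R{\left(n \right)} = 2 - \frac{17}{7} = - \frac{3}{7}$)
$L{\left(a \right)} = \frac{1}{49 + a}$ ($L{\left(a \right)} = \frac{1}{a + 49} = \frac{1}{49 + a}$)
$R{\left(8 \right)} - 29 L{\left(-4 \right)} = - \frac{3}{7} - \frac{29}{49 - 4} = - \frac{3}{7} - \frac{29}{45} = - \frac{338}{315}$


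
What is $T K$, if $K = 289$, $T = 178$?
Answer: $51442$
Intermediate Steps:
$T K = 178 \cdot 289 = 51442$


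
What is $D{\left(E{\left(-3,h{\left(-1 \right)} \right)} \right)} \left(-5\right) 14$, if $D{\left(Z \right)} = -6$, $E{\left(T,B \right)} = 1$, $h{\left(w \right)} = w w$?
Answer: $420$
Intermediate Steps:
$h{\left(w \right)} = w^{2}$
$D{\left(E{\left(-3,h{\left(-1 \right)} \right)} \right)} \left(-5\right) 14 = \left(-6\right) \left(-5\right) 14 = 30 \cdot 14 = 420$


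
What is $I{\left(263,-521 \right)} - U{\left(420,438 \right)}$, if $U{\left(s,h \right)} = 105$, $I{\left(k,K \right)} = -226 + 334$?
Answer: $3$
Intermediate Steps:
$I{\left(k,K \right)} = 108$
$I{\left(263,-521 \right)} - U{\left(420,438 \right)} = 108 - 105 = 3$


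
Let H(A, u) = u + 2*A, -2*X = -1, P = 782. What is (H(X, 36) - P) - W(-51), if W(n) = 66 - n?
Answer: -862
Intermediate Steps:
X = 1/2 (X = -1/2*(-1) = 1/2 ≈ 0.50000)
(H(X, 36) - P) - W(-51) = ((36 + 2*(1/2)) - 1*782) - (66 - 1*(-51)) = ((36 + 1) - 782) - (66 + 51) = (37 - 782) - 1*117 = -745 - 117 = -862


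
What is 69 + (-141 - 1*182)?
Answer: -254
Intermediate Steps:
69 + (-141 - 1*182) = 69 + (-141 - 182) = 69 - 323 = -254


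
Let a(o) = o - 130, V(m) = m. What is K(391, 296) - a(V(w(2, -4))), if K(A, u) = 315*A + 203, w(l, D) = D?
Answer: 123502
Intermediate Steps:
a(o) = -130 + o
K(A, u) = 203 + 315*A
K(391, 296) - a(V(w(2, -4))) = (203 + 315*391) - (-130 - 4) = (203 + 123165) - 1*(-134) = 123368 + 134 = 123502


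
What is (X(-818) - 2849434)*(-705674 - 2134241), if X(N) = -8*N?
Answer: 8073565954350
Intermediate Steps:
(X(-818) - 2849434)*(-705674 - 2134241) = (-8*(-818) - 2849434)*(-705674 - 2134241) = (6544 - 2849434)*(-2839915) = -2842890*(-2839915) = 8073565954350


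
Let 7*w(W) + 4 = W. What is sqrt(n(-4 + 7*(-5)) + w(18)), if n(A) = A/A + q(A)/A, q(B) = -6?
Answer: sqrt(533)/13 ≈ 1.7759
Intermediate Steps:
w(W) = -4/7 + W/7
n(A) = 1 - 6/A (n(A) = A/A - 6/A = 1 - 6/A)
sqrt(n(-4 + 7*(-5)) + w(18)) = sqrt((-6 + (-4 + 7*(-5)))/(-4 + 7*(-5)) + (-4/7 + (1/7)*18)) = sqrt((-6 + (-4 - 35))/(-4 - 35) + (-4/7 + 18/7)) = sqrt((-6 - 39)/(-39) + 2) = sqrt(-1/39*(-45) + 2) = sqrt(15/13 + 2) = sqrt(41/13) = sqrt(533)/13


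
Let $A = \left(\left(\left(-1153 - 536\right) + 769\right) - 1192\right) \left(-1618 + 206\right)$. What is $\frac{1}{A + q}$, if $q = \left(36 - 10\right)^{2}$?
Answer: $\frac{1}{2982820} \approx 3.3525 \cdot 10^{-7}$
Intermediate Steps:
$A = 2982144$ ($A = \left(\left(-1689 + 769\right) - 1192\right) \left(-1412\right) = \left(-920 - 1192\right) \left(-1412\right) = \left(-2112\right) \left(-1412\right) = 2982144$)
$q = 676$ ($q = 26^{2} = 676$)
$\frac{1}{A + q} = \frac{1}{2982144 + 676} = \frac{1}{2982820}$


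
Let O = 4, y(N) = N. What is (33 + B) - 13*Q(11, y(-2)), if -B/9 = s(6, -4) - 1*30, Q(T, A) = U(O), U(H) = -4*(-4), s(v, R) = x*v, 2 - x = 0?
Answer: -13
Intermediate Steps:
x = 2 (x = 2 - 1*0 = 2 + 0 = 2)
s(v, R) = 2*v
U(H) = 16
Q(T, A) = 16
B = 162 (B = -9*(2*6 - 1*30) = -9*(12 - 30) = -9*(-18) = 162)
(33 + B) - 13*Q(11, y(-2)) = (33 + 162) - 13*16 = 195 - 208 = -13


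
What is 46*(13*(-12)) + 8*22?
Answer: -7000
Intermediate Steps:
46*(13*(-12)) + 8*22 = 46*(-156) + 176 = -7176 + 176 = -7000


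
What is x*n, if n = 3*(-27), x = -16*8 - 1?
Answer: 10449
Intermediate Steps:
x = -129 (x = -128 - 1 = -129)
n = -81
x*n = -129*(-81) = 10449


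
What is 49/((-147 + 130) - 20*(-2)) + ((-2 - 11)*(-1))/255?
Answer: 12794/5865 ≈ 2.1814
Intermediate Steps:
49/((-147 + 130) - 20*(-2)) + ((-2 - 11)*(-1))/255 = 49/(-17 + 40) - 13*(-1)*(1/255) = 49/23 + 13*(1/255) = 49*(1/23) + 13/255 = 49/23 + 13/255 = 12794/5865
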